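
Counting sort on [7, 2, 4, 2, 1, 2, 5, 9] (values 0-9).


Input: [7, 2, 4, 2, 1, 2, 5, 9]
Counts: [0, 1, 3, 0, 1, 1, 0, 1, 0, 1]

Sorted: [1, 2, 2, 2, 4, 5, 7, 9]


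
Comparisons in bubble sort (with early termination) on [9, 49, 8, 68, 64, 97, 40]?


Algorithm: bubble sort (with early termination)
Input: [9, 49, 8, 68, 64, 97, 40]
Sorted: [8, 9, 40, 49, 64, 68, 97]

20


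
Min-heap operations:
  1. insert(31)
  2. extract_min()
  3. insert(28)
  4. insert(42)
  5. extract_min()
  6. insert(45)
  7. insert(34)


insert(31) -> [31]
extract_min()->31, []
insert(28) -> [28]
insert(42) -> [28, 42]
extract_min()->28, [42]
insert(45) -> [42, 45]
insert(34) -> [34, 45, 42]

Final heap: [34, 45, 42]


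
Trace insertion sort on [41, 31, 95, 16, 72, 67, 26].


Initial: [41, 31, 95, 16, 72, 67, 26]
Insert 31: [31, 41, 95, 16, 72, 67, 26]
Insert 95: [31, 41, 95, 16, 72, 67, 26]
Insert 16: [16, 31, 41, 95, 72, 67, 26]
Insert 72: [16, 31, 41, 72, 95, 67, 26]
Insert 67: [16, 31, 41, 67, 72, 95, 26]
Insert 26: [16, 26, 31, 41, 67, 72, 95]

Sorted: [16, 26, 31, 41, 67, 72, 95]


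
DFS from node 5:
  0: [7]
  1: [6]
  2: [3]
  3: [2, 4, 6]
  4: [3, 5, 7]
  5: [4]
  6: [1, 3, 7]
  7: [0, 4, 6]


Visit 5, push [4]
Visit 4, push [7, 3]
Visit 3, push [6, 2]
Visit 2, push []
Visit 6, push [7, 1]
Visit 1, push []
Visit 7, push [0]
Visit 0, push []

DFS order: [5, 4, 3, 2, 6, 1, 7, 0]


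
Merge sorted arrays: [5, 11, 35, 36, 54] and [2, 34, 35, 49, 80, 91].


Take 2 from B
Take 5 from A
Take 11 from A
Take 34 from B
Take 35 from A
Take 35 from B
Take 36 from A
Take 49 from B
Take 54 from A

Merged: [2, 5, 11, 34, 35, 35, 36, 49, 54, 80, 91]


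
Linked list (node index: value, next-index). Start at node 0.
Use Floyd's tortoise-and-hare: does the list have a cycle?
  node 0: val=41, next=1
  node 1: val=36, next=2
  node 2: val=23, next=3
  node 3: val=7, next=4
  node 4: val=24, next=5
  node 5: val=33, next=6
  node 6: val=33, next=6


Floyd's tortoise (slow, +1) and hare (fast, +2):
  init: slow=0, fast=0
  step 1: slow=1, fast=2
  step 2: slow=2, fast=4
  step 3: slow=3, fast=6
  step 4: slow=4, fast=6
  step 5: slow=5, fast=6
  step 6: slow=6, fast=6
  slow == fast at node 6: cycle detected

Cycle: yes


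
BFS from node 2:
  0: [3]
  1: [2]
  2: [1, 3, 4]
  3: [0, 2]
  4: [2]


Visit 2, enqueue [1, 3, 4]
Visit 1, enqueue []
Visit 3, enqueue [0]
Visit 4, enqueue []
Visit 0, enqueue []

BFS order: [2, 1, 3, 4, 0]


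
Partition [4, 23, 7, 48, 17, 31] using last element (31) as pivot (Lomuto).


Pivot: 31
  4 <= 31: advance i (no swap)
  23 <= 31: advance i (no swap)
  7 <= 31: advance i (no swap)
  17 <= 31: swap -> [4, 23, 7, 17, 48, 31]
Place pivot at 4: [4, 23, 7, 17, 31, 48]

Partitioned: [4, 23, 7, 17, 31, 48]


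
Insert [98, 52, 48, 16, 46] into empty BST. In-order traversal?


Insert 98: root
Insert 52: L from 98
Insert 48: L from 98 -> L from 52
Insert 16: L from 98 -> L from 52 -> L from 48
Insert 46: L from 98 -> L from 52 -> L from 48 -> R from 16

In-order: [16, 46, 48, 52, 98]


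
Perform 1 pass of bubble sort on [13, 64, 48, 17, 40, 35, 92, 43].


Initial: [13, 64, 48, 17, 40, 35, 92, 43]
Pass 1: [13, 48, 17, 40, 35, 64, 43, 92] (5 swaps)

After 1 pass: [13, 48, 17, 40, 35, 64, 43, 92]


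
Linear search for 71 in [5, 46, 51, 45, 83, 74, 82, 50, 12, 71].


i=0: 5!=71
i=1: 46!=71
i=2: 51!=71
i=3: 45!=71
i=4: 83!=71
i=5: 74!=71
i=6: 82!=71
i=7: 50!=71
i=8: 12!=71
i=9: 71==71 found!

Found at 9, 10 comps


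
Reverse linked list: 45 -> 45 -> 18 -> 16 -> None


Step 1: curr=45, set curr.next=prev(None) | reversed so far: 45
Step 2: curr=45, set curr.next=prev(45) | reversed so far: 45 -> 45
Step 3: curr=18, set curr.next=prev(45) | reversed so far: 18 -> 45 -> 45
Step 4: curr=16, set curr.next=prev(18) | reversed so far: 16 -> 18 -> 45 -> 45

16 -> 18 -> 45 -> 45 -> None


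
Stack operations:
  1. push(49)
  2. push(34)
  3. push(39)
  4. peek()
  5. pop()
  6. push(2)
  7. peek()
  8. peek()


push(49) -> [49]
push(34) -> [49, 34]
push(39) -> [49, 34, 39]
peek()->39
pop()->39, [49, 34]
push(2) -> [49, 34, 2]
peek()->2
peek()->2

Final stack: [49, 34, 2]


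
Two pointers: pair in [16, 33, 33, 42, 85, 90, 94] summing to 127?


lo=0(16)+hi=6(94)=110
lo=1(33)+hi=6(94)=127

Yes: 33+94=127


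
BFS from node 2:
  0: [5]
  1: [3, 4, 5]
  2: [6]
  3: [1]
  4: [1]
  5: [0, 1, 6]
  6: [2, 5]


Visit 2, enqueue [6]
Visit 6, enqueue [5]
Visit 5, enqueue [0, 1]
Visit 0, enqueue []
Visit 1, enqueue [3, 4]
Visit 3, enqueue []
Visit 4, enqueue []

BFS order: [2, 6, 5, 0, 1, 3, 4]


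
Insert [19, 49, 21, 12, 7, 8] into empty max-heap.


Insert 19: [19]
Insert 49: [49, 19]
Insert 21: [49, 19, 21]
Insert 12: [49, 19, 21, 12]
Insert 7: [49, 19, 21, 12, 7]
Insert 8: [49, 19, 21, 12, 7, 8]

Final heap: [49, 19, 21, 12, 7, 8]


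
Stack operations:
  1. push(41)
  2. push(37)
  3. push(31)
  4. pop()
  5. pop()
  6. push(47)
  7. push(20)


push(41) -> [41]
push(37) -> [41, 37]
push(31) -> [41, 37, 31]
pop()->31, [41, 37]
pop()->37, [41]
push(47) -> [41, 47]
push(20) -> [41, 47, 20]

Final stack: [41, 47, 20]


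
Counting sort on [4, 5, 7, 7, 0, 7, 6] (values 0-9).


Input: [4, 5, 7, 7, 0, 7, 6]
Counts: [1, 0, 0, 0, 1, 1, 1, 3, 0, 0]

Sorted: [0, 4, 5, 6, 7, 7, 7]


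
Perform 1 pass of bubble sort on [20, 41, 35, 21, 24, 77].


Initial: [20, 41, 35, 21, 24, 77]
Pass 1: [20, 35, 21, 24, 41, 77] (3 swaps)

After 1 pass: [20, 35, 21, 24, 41, 77]


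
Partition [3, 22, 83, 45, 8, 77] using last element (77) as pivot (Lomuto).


Pivot: 77
  3 <= 77: advance i (no swap)
  22 <= 77: advance i (no swap)
  45 <= 77: swap -> [3, 22, 45, 83, 8, 77]
  8 <= 77: swap -> [3, 22, 45, 8, 83, 77]
Place pivot at 4: [3, 22, 45, 8, 77, 83]

Partitioned: [3, 22, 45, 8, 77, 83]


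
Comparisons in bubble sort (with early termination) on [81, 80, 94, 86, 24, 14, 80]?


Algorithm: bubble sort (with early termination)
Input: [81, 80, 94, 86, 24, 14, 80]
Sorted: [14, 24, 80, 80, 81, 86, 94]

21


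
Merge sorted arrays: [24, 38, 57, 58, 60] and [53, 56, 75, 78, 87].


Take 24 from A
Take 38 from A
Take 53 from B
Take 56 from B
Take 57 from A
Take 58 from A
Take 60 from A

Merged: [24, 38, 53, 56, 57, 58, 60, 75, 78, 87]


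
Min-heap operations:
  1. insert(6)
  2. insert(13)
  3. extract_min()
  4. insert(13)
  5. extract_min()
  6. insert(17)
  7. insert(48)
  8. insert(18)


insert(6) -> [6]
insert(13) -> [6, 13]
extract_min()->6, [13]
insert(13) -> [13, 13]
extract_min()->13, [13]
insert(17) -> [13, 17]
insert(48) -> [13, 17, 48]
insert(18) -> [13, 17, 48, 18]

Final heap: [13, 17, 48, 18]


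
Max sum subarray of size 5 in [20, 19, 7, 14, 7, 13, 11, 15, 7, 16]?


[0:5]: 67
[1:6]: 60
[2:7]: 52
[3:8]: 60
[4:9]: 53
[5:10]: 62

Max: 67 at [0:5]


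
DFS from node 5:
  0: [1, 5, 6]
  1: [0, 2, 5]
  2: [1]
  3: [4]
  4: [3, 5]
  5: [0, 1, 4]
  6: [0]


Visit 5, push [4, 1, 0]
Visit 0, push [6, 1]
Visit 1, push [2]
Visit 2, push []
Visit 6, push []
Visit 4, push [3]
Visit 3, push []

DFS order: [5, 0, 1, 2, 6, 4, 3]


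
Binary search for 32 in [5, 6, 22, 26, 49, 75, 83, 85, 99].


Step 1: lo=0, hi=8, mid=4, val=49
Step 2: lo=0, hi=3, mid=1, val=6
Step 3: lo=2, hi=3, mid=2, val=22
Step 4: lo=3, hi=3, mid=3, val=26

Not found


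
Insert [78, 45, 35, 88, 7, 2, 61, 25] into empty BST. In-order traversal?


Insert 78: root
Insert 45: L from 78
Insert 35: L from 78 -> L from 45
Insert 88: R from 78
Insert 7: L from 78 -> L from 45 -> L from 35
Insert 2: L from 78 -> L from 45 -> L from 35 -> L from 7
Insert 61: L from 78 -> R from 45
Insert 25: L from 78 -> L from 45 -> L from 35 -> R from 7

In-order: [2, 7, 25, 35, 45, 61, 78, 88]


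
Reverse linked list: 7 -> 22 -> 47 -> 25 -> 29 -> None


Step 1: curr=7, set curr.next=prev(None) | reversed so far: 7
Step 2: curr=22, set curr.next=prev(7) | reversed so far: 22 -> 7
Step 3: curr=47, set curr.next=prev(22) | reversed so far: 47 -> 22 -> 7
Step 4: curr=25, set curr.next=prev(47) | reversed so far: 25 -> 47 -> 22 -> 7
Step 5: curr=29, set curr.next=prev(25) | reversed so far: 29 -> 25 -> 47 -> 22 -> 7

29 -> 25 -> 47 -> 22 -> 7 -> None


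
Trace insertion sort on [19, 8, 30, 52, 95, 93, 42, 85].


Initial: [19, 8, 30, 52, 95, 93, 42, 85]
Insert 8: [8, 19, 30, 52, 95, 93, 42, 85]
Insert 30: [8, 19, 30, 52, 95, 93, 42, 85]
Insert 52: [8, 19, 30, 52, 95, 93, 42, 85]
Insert 95: [8, 19, 30, 52, 95, 93, 42, 85]
Insert 93: [8, 19, 30, 52, 93, 95, 42, 85]
Insert 42: [8, 19, 30, 42, 52, 93, 95, 85]
Insert 85: [8, 19, 30, 42, 52, 85, 93, 95]

Sorted: [8, 19, 30, 42, 52, 85, 93, 95]


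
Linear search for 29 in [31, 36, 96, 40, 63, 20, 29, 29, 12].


i=0: 31!=29
i=1: 36!=29
i=2: 96!=29
i=3: 40!=29
i=4: 63!=29
i=5: 20!=29
i=6: 29==29 found!

Found at 6, 7 comps


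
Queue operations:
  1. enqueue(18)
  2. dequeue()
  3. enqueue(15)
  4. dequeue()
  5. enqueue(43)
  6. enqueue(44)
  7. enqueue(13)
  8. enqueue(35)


enqueue(18) -> [18]
dequeue()->18, []
enqueue(15) -> [15]
dequeue()->15, []
enqueue(43) -> [43]
enqueue(44) -> [43, 44]
enqueue(13) -> [43, 44, 13]
enqueue(35) -> [43, 44, 13, 35]

Final queue: [43, 44, 13, 35]


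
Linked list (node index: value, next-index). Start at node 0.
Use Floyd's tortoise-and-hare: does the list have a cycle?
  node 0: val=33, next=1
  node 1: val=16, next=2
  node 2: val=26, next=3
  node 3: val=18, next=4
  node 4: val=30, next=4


Floyd's tortoise (slow, +1) and hare (fast, +2):
  init: slow=0, fast=0
  step 1: slow=1, fast=2
  step 2: slow=2, fast=4
  step 3: slow=3, fast=4
  step 4: slow=4, fast=4
  slow == fast at node 4: cycle detected

Cycle: yes


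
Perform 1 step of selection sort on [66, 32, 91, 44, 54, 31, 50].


Initial: [66, 32, 91, 44, 54, 31, 50]
Step 1: min=31 at 5
  Swap: [31, 32, 91, 44, 54, 66, 50]

After 1 step: [31, 32, 91, 44, 54, 66, 50]


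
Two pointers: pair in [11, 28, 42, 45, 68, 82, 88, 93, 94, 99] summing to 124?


lo=0(11)+hi=9(99)=110
lo=1(28)+hi=9(99)=127
lo=1(28)+hi=8(94)=122
lo=2(42)+hi=8(94)=136
lo=2(42)+hi=7(93)=135
lo=2(42)+hi=6(88)=130
lo=2(42)+hi=5(82)=124

Yes: 42+82=124


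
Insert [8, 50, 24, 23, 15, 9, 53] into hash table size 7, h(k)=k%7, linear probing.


Insert 8: h=1 -> slot 1
Insert 50: h=1, 1 probes -> slot 2
Insert 24: h=3 -> slot 3
Insert 23: h=2, 2 probes -> slot 4
Insert 15: h=1, 4 probes -> slot 5
Insert 9: h=2, 4 probes -> slot 6
Insert 53: h=4, 3 probes -> slot 0

Table: [53, 8, 50, 24, 23, 15, 9]


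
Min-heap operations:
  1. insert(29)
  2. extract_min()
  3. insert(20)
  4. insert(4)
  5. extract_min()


insert(29) -> [29]
extract_min()->29, []
insert(20) -> [20]
insert(4) -> [4, 20]
extract_min()->4, [20]

Final heap: [20]


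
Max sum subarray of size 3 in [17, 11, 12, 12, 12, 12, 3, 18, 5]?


[0:3]: 40
[1:4]: 35
[2:5]: 36
[3:6]: 36
[4:7]: 27
[5:8]: 33
[6:9]: 26

Max: 40 at [0:3]


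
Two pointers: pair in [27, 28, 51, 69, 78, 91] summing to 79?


lo=0(27)+hi=5(91)=118
lo=0(27)+hi=4(78)=105
lo=0(27)+hi=3(69)=96
lo=0(27)+hi=2(51)=78
lo=1(28)+hi=2(51)=79

Yes: 28+51=79


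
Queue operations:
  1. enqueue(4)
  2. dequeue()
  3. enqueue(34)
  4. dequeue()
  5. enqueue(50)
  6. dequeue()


enqueue(4) -> [4]
dequeue()->4, []
enqueue(34) -> [34]
dequeue()->34, []
enqueue(50) -> [50]
dequeue()->50, []

Final queue: []


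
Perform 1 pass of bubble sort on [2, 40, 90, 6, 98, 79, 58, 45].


Initial: [2, 40, 90, 6, 98, 79, 58, 45]
Pass 1: [2, 40, 6, 90, 79, 58, 45, 98] (4 swaps)

After 1 pass: [2, 40, 6, 90, 79, 58, 45, 98]


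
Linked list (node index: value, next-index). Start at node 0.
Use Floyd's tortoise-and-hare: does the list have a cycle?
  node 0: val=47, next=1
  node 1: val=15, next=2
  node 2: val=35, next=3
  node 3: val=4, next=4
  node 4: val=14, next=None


Floyd's tortoise (slow, +1) and hare (fast, +2):
  init: slow=0, fast=0
  step 1: slow=1, fast=2
  step 2: slow=2, fast=4
  step 3: fast -> None, no cycle

Cycle: no


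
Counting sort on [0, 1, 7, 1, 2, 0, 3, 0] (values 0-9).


Input: [0, 1, 7, 1, 2, 0, 3, 0]
Counts: [3, 2, 1, 1, 0, 0, 0, 1, 0, 0]

Sorted: [0, 0, 0, 1, 1, 2, 3, 7]


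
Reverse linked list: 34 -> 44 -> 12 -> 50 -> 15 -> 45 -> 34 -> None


Step 1: curr=34, set curr.next=prev(None) | reversed so far: 34
Step 2: curr=44, set curr.next=prev(34) | reversed so far: 44 -> 34
Step 3: curr=12, set curr.next=prev(44) | reversed so far: 12 -> 44 -> 34
Step 4: curr=50, set curr.next=prev(12) | reversed so far: 50 -> 12 -> 44 -> 34
Step 5: curr=15, set curr.next=prev(50) | reversed so far: 15 -> 50 -> 12 -> 44 -> 34
Step 6: curr=45, set curr.next=prev(15) | reversed so far: 45 -> 15 -> 50 -> 12 -> 44 -> 34
Step 7: curr=34, set curr.next=prev(45) | reversed so far: 34 -> 45 -> 15 -> 50 -> 12 -> 44 -> 34

34 -> 45 -> 15 -> 50 -> 12 -> 44 -> 34 -> None


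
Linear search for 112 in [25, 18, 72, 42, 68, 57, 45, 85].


i=0: 25!=112
i=1: 18!=112
i=2: 72!=112
i=3: 42!=112
i=4: 68!=112
i=5: 57!=112
i=6: 45!=112
i=7: 85!=112

Not found, 8 comps


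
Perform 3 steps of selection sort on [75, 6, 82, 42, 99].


Initial: [75, 6, 82, 42, 99]
Step 1: min=6 at 1
  Swap: [6, 75, 82, 42, 99]
Step 2: min=42 at 3
  Swap: [6, 42, 82, 75, 99]
Step 3: min=75 at 3
  Swap: [6, 42, 75, 82, 99]

After 3 steps: [6, 42, 75, 82, 99]


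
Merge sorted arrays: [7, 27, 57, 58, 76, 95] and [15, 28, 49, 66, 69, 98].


Take 7 from A
Take 15 from B
Take 27 from A
Take 28 from B
Take 49 from B
Take 57 from A
Take 58 from A
Take 66 from B
Take 69 from B
Take 76 from A
Take 95 from A

Merged: [7, 15, 27, 28, 49, 57, 58, 66, 69, 76, 95, 98]


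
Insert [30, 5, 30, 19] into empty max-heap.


Insert 30: [30]
Insert 5: [30, 5]
Insert 30: [30, 5, 30]
Insert 19: [30, 19, 30, 5]

Final heap: [30, 19, 30, 5]


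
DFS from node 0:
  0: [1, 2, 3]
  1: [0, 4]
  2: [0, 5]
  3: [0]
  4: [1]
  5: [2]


Visit 0, push [3, 2, 1]
Visit 1, push [4]
Visit 4, push []
Visit 2, push [5]
Visit 5, push []
Visit 3, push []

DFS order: [0, 1, 4, 2, 5, 3]


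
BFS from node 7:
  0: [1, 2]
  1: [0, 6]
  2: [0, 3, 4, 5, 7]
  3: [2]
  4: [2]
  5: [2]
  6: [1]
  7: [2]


Visit 7, enqueue [2]
Visit 2, enqueue [0, 3, 4, 5]
Visit 0, enqueue [1]
Visit 3, enqueue []
Visit 4, enqueue []
Visit 5, enqueue []
Visit 1, enqueue [6]
Visit 6, enqueue []

BFS order: [7, 2, 0, 3, 4, 5, 1, 6]


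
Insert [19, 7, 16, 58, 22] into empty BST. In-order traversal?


Insert 19: root
Insert 7: L from 19
Insert 16: L from 19 -> R from 7
Insert 58: R from 19
Insert 22: R from 19 -> L from 58

In-order: [7, 16, 19, 22, 58]


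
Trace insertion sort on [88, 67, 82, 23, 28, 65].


Initial: [88, 67, 82, 23, 28, 65]
Insert 67: [67, 88, 82, 23, 28, 65]
Insert 82: [67, 82, 88, 23, 28, 65]
Insert 23: [23, 67, 82, 88, 28, 65]
Insert 28: [23, 28, 67, 82, 88, 65]
Insert 65: [23, 28, 65, 67, 82, 88]

Sorted: [23, 28, 65, 67, 82, 88]


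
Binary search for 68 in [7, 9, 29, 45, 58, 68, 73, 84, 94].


Step 1: lo=0, hi=8, mid=4, val=58
Step 2: lo=5, hi=8, mid=6, val=73
Step 3: lo=5, hi=5, mid=5, val=68

Found at index 5


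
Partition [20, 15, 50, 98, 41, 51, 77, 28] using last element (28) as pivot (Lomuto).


Pivot: 28
  20 <= 28: advance i (no swap)
  15 <= 28: advance i (no swap)
Place pivot at 2: [20, 15, 28, 98, 41, 51, 77, 50]

Partitioned: [20, 15, 28, 98, 41, 51, 77, 50]


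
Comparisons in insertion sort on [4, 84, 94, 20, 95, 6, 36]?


Algorithm: insertion sort
Input: [4, 84, 94, 20, 95, 6, 36]
Sorted: [4, 6, 20, 36, 84, 94, 95]

15


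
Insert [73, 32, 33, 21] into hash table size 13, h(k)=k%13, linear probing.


Insert 73: h=8 -> slot 8
Insert 32: h=6 -> slot 6
Insert 33: h=7 -> slot 7
Insert 21: h=8, 1 probes -> slot 9

Table: [None, None, None, None, None, None, 32, 33, 73, 21, None, None, None]


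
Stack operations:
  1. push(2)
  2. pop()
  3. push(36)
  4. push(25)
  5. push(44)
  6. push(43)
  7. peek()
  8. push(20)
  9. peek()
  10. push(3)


push(2) -> [2]
pop()->2, []
push(36) -> [36]
push(25) -> [36, 25]
push(44) -> [36, 25, 44]
push(43) -> [36, 25, 44, 43]
peek()->43
push(20) -> [36, 25, 44, 43, 20]
peek()->20
push(3) -> [36, 25, 44, 43, 20, 3]

Final stack: [36, 25, 44, 43, 20, 3]


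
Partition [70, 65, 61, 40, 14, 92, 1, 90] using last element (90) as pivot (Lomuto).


Pivot: 90
  70 <= 90: advance i (no swap)
  65 <= 90: advance i (no swap)
  61 <= 90: advance i (no swap)
  40 <= 90: advance i (no swap)
  14 <= 90: advance i (no swap)
  1 <= 90: swap -> [70, 65, 61, 40, 14, 1, 92, 90]
Place pivot at 6: [70, 65, 61, 40, 14, 1, 90, 92]

Partitioned: [70, 65, 61, 40, 14, 1, 90, 92]


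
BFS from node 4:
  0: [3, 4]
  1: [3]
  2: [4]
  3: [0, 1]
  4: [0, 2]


Visit 4, enqueue [0, 2]
Visit 0, enqueue [3]
Visit 2, enqueue []
Visit 3, enqueue [1]
Visit 1, enqueue []

BFS order: [4, 0, 2, 3, 1]


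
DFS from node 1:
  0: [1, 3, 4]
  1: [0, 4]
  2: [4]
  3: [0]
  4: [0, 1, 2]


Visit 1, push [4, 0]
Visit 0, push [4, 3]
Visit 3, push []
Visit 4, push [2]
Visit 2, push []

DFS order: [1, 0, 3, 4, 2]


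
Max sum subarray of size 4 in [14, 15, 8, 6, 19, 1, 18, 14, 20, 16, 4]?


[0:4]: 43
[1:5]: 48
[2:6]: 34
[3:7]: 44
[4:8]: 52
[5:9]: 53
[6:10]: 68
[7:11]: 54

Max: 68 at [6:10]


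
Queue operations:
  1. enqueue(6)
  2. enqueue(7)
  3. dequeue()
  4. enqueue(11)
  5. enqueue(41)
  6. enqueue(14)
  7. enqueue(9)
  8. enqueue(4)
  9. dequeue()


enqueue(6) -> [6]
enqueue(7) -> [6, 7]
dequeue()->6, [7]
enqueue(11) -> [7, 11]
enqueue(41) -> [7, 11, 41]
enqueue(14) -> [7, 11, 41, 14]
enqueue(9) -> [7, 11, 41, 14, 9]
enqueue(4) -> [7, 11, 41, 14, 9, 4]
dequeue()->7, [11, 41, 14, 9, 4]

Final queue: [11, 41, 14, 9, 4]


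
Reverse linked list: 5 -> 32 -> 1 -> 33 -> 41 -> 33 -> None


Step 1: curr=5, set curr.next=prev(None) | reversed so far: 5
Step 2: curr=32, set curr.next=prev(5) | reversed so far: 32 -> 5
Step 3: curr=1, set curr.next=prev(32) | reversed so far: 1 -> 32 -> 5
Step 4: curr=33, set curr.next=prev(1) | reversed so far: 33 -> 1 -> 32 -> 5
Step 5: curr=41, set curr.next=prev(33) | reversed so far: 41 -> 33 -> 1 -> 32 -> 5
Step 6: curr=33, set curr.next=prev(41) | reversed so far: 33 -> 41 -> 33 -> 1 -> 32 -> 5

33 -> 41 -> 33 -> 1 -> 32 -> 5 -> None


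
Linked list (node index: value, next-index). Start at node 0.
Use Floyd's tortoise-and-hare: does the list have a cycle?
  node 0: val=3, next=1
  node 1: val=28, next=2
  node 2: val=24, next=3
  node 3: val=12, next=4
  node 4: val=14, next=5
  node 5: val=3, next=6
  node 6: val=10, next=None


Floyd's tortoise (slow, +1) and hare (fast, +2):
  init: slow=0, fast=0
  step 1: slow=1, fast=2
  step 2: slow=2, fast=4
  step 3: slow=3, fast=6
  step 4: fast -> None, no cycle

Cycle: no


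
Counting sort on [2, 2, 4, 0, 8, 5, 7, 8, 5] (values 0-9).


Input: [2, 2, 4, 0, 8, 5, 7, 8, 5]
Counts: [1, 0, 2, 0, 1, 2, 0, 1, 2, 0]

Sorted: [0, 2, 2, 4, 5, 5, 7, 8, 8]


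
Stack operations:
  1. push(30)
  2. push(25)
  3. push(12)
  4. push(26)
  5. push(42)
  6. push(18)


push(30) -> [30]
push(25) -> [30, 25]
push(12) -> [30, 25, 12]
push(26) -> [30, 25, 12, 26]
push(42) -> [30, 25, 12, 26, 42]
push(18) -> [30, 25, 12, 26, 42, 18]

Final stack: [30, 25, 12, 26, 42, 18]


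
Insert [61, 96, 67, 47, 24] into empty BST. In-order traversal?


Insert 61: root
Insert 96: R from 61
Insert 67: R from 61 -> L from 96
Insert 47: L from 61
Insert 24: L from 61 -> L from 47

In-order: [24, 47, 61, 67, 96]


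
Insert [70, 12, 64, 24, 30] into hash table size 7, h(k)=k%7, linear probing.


Insert 70: h=0 -> slot 0
Insert 12: h=5 -> slot 5
Insert 64: h=1 -> slot 1
Insert 24: h=3 -> slot 3
Insert 30: h=2 -> slot 2

Table: [70, 64, 30, 24, None, 12, None]


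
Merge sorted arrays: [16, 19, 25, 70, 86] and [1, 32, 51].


Take 1 from B
Take 16 from A
Take 19 from A
Take 25 from A
Take 32 from B
Take 51 from B

Merged: [1, 16, 19, 25, 32, 51, 70, 86]


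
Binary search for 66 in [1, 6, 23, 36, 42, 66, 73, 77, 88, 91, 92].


Step 1: lo=0, hi=10, mid=5, val=66

Found at index 5


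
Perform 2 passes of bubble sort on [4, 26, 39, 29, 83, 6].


Initial: [4, 26, 39, 29, 83, 6]
Pass 1: [4, 26, 29, 39, 6, 83] (2 swaps)
Pass 2: [4, 26, 29, 6, 39, 83] (1 swaps)

After 2 passes: [4, 26, 29, 6, 39, 83]


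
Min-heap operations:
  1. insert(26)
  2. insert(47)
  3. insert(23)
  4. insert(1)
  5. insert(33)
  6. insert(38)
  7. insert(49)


insert(26) -> [26]
insert(47) -> [26, 47]
insert(23) -> [23, 47, 26]
insert(1) -> [1, 23, 26, 47]
insert(33) -> [1, 23, 26, 47, 33]
insert(38) -> [1, 23, 26, 47, 33, 38]
insert(49) -> [1, 23, 26, 47, 33, 38, 49]

Final heap: [1, 23, 26, 47, 33, 38, 49]


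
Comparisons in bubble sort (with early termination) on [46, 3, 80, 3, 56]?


Algorithm: bubble sort (with early termination)
Input: [46, 3, 80, 3, 56]
Sorted: [3, 3, 46, 56, 80]

9


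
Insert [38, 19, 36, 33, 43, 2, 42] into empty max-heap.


Insert 38: [38]
Insert 19: [38, 19]
Insert 36: [38, 19, 36]
Insert 33: [38, 33, 36, 19]
Insert 43: [43, 38, 36, 19, 33]
Insert 2: [43, 38, 36, 19, 33, 2]
Insert 42: [43, 38, 42, 19, 33, 2, 36]

Final heap: [43, 38, 42, 19, 33, 2, 36]


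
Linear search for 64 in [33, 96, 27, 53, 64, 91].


i=0: 33!=64
i=1: 96!=64
i=2: 27!=64
i=3: 53!=64
i=4: 64==64 found!

Found at 4, 5 comps


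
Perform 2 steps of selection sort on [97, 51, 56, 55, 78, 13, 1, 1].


Initial: [97, 51, 56, 55, 78, 13, 1, 1]
Step 1: min=1 at 6
  Swap: [1, 51, 56, 55, 78, 13, 97, 1]
Step 2: min=1 at 7
  Swap: [1, 1, 56, 55, 78, 13, 97, 51]

After 2 steps: [1, 1, 56, 55, 78, 13, 97, 51]


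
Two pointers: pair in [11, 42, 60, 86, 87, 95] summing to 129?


lo=0(11)+hi=5(95)=106
lo=1(42)+hi=5(95)=137
lo=1(42)+hi=4(87)=129

Yes: 42+87=129


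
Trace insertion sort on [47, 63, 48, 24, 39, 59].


Initial: [47, 63, 48, 24, 39, 59]
Insert 63: [47, 63, 48, 24, 39, 59]
Insert 48: [47, 48, 63, 24, 39, 59]
Insert 24: [24, 47, 48, 63, 39, 59]
Insert 39: [24, 39, 47, 48, 63, 59]
Insert 59: [24, 39, 47, 48, 59, 63]

Sorted: [24, 39, 47, 48, 59, 63]


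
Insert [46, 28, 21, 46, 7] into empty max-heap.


Insert 46: [46]
Insert 28: [46, 28]
Insert 21: [46, 28, 21]
Insert 46: [46, 46, 21, 28]
Insert 7: [46, 46, 21, 28, 7]

Final heap: [46, 46, 21, 28, 7]


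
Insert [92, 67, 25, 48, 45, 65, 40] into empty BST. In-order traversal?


Insert 92: root
Insert 67: L from 92
Insert 25: L from 92 -> L from 67
Insert 48: L from 92 -> L from 67 -> R from 25
Insert 45: L from 92 -> L from 67 -> R from 25 -> L from 48
Insert 65: L from 92 -> L from 67 -> R from 25 -> R from 48
Insert 40: L from 92 -> L from 67 -> R from 25 -> L from 48 -> L from 45

In-order: [25, 40, 45, 48, 65, 67, 92]


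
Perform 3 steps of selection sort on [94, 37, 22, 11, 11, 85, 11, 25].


Initial: [94, 37, 22, 11, 11, 85, 11, 25]
Step 1: min=11 at 3
  Swap: [11, 37, 22, 94, 11, 85, 11, 25]
Step 2: min=11 at 4
  Swap: [11, 11, 22, 94, 37, 85, 11, 25]
Step 3: min=11 at 6
  Swap: [11, 11, 11, 94, 37, 85, 22, 25]

After 3 steps: [11, 11, 11, 94, 37, 85, 22, 25]


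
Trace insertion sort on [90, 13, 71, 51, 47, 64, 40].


Initial: [90, 13, 71, 51, 47, 64, 40]
Insert 13: [13, 90, 71, 51, 47, 64, 40]
Insert 71: [13, 71, 90, 51, 47, 64, 40]
Insert 51: [13, 51, 71, 90, 47, 64, 40]
Insert 47: [13, 47, 51, 71, 90, 64, 40]
Insert 64: [13, 47, 51, 64, 71, 90, 40]
Insert 40: [13, 40, 47, 51, 64, 71, 90]

Sorted: [13, 40, 47, 51, 64, 71, 90]


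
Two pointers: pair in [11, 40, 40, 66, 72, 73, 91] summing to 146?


lo=0(11)+hi=6(91)=102
lo=1(40)+hi=6(91)=131
lo=2(40)+hi=6(91)=131
lo=3(66)+hi=6(91)=157
lo=3(66)+hi=5(73)=139
lo=4(72)+hi=5(73)=145

No pair found


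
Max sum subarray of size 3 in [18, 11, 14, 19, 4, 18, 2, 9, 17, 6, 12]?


[0:3]: 43
[1:4]: 44
[2:5]: 37
[3:6]: 41
[4:7]: 24
[5:8]: 29
[6:9]: 28
[7:10]: 32
[8:11]: 35

Max: 44 at [1:4]


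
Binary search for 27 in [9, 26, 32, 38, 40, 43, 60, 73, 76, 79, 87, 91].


Step 1: lo=0, hi=11, mid=5, val=43
Step 2: lo=0, hi=4, mid=2, val=32
Step 3: lo=0, hi=1, mid=0, val=9
Step 4: lo=1, hi=1, mid=1, val=26

Not found


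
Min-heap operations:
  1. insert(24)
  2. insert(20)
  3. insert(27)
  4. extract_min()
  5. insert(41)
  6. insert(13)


insert(24) -> [24]
insert(20) -> [20, 24]
insert(27) -> [20, 24, 27]
extract_min()->20, [24, 27]
insert(41) -> [24, 27, 41]
insert(13) -> [13, 24, 41, 27]

Final heap: [13, 24, 41, 27]


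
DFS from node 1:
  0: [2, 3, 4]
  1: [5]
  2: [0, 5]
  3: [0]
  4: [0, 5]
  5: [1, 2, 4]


Visit 1, push [5]
Visit 5, push [4, 2]
Visit 2, push [0]
Visit 0, push [4, 3]
Visit 3, push []
Visit 4, push []

DFS order: [1, 5, 2, 0, 3, 4]


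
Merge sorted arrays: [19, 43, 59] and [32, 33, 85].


Take 19 from A
Take 32 from B
Take 33 from B
Take 43 from A
Take 59 from A

Merged: [19, 32, 33, 43, 59, 85]


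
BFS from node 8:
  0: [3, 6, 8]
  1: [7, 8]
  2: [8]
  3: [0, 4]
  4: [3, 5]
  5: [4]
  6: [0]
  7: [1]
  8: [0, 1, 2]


Visit 8, enqueue [0, 1, 2]
Visit 0, enqueue [3, 6]
Visit 1, enqueue [7]
Visit 2, enqueue []
Visit 3, enqueue [4]
Visit 6, enqueue []
Visit 7, enqueue []
Visit 4, enqueue [5]
Visit 5, enqueue []

BFS order: [8, 0, 1, 2, 3, 6, 7, 4, 5]


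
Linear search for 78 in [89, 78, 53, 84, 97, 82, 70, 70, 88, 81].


i=0: 89!=78
i=1: 78==78 found!

Found at 1, 2 comps


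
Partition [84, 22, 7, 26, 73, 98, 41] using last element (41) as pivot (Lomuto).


Pivot: 41
  22 <= 41: swap -> [22, 84, 7, 26, 73, 98, 41]
  7 <= 41: swap -> [22, 7, 84, 26, 73, 98, 41]
  26 <= 41: swap -> [22, 7, 26, 84, 73, 98, 41]
Place pivot at 3: [22, 7, 26, 41, 73, 98, 84]

Partitioned: [22, 7, 26, 41, 73, 98, 84]


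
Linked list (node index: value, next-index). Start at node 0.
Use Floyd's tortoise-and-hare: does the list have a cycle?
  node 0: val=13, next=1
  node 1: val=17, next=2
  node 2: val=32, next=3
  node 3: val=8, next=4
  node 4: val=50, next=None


Floyd's tortoise (slow, +1) and hare (fast, +2):
  init: slow=0, fast=0
  step 1: slow=1, fast=2
  step 2: slow=2, fast=4
  step 3: fast -> None, no cycle

Cycle: no


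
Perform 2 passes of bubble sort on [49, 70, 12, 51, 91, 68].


Initial: [49, 70, 12, 51, 91, 68]
Pass 1: [49, 12, 51, 70, 68, 91] (3 swaps)
Pass 2: [12, 49, 51, 68, 70, 91] (2 swaps)

After 2 passes: [12, 49, 51, 68, 70, 91]


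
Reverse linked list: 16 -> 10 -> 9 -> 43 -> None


Step 1: curr=16, set curr.next=prev(None) | reversed so far: 16
Step 2: curr=10, set curr.next=prev(16) | reversed so far: 10 -> 16
Step 3: curr=9, set curr.next=prev(10) | reversed so far: 9 -> 10 -> 16
Step 4: curr=43, set curr.next=prev(9) | reversed so far: 43 -> 9 -> 10 -> 16

43 -> 9 -> 10 -> 16 -> None


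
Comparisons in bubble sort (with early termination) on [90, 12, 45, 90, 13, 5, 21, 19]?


Algorithm: bubble sort (with early termination)
Input: [90, 12, 45, 90, 13, 5, 21, 19]
Sorted: [5, 12, 13, 19, 21, 45, 90, 90]

27


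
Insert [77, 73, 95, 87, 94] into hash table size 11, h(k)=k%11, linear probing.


Insert 77: h=0 -> slot 0
Insert 73: h=7 -> slot 7
Insert 95: h=7, 1 probes -> slot 8
Insert 87: h=10 -> slot 10
Insert 94: h=6 -> slot 6

Table: [77, None, None, None, None, None, 94, 73, 95, None, 87]


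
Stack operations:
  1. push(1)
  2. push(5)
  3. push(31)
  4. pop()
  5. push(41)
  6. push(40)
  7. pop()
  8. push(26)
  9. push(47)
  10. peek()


push(1) -> [1]
push(5) -> [1, 5]
push(31) -> [1, 5, 31]
pop()->31, [1, 5]
push(41) -> [1, 5, 41]
push(40) -> [1, 5, 41, 40]
pop()->40, [1, 5, 41]
push(26) -> [1, 5, 41, 26]
push(47) -> [1, 5, 41, 26, 47]
peek()->47

Final stack: [1, 5, 41, 26, 47]


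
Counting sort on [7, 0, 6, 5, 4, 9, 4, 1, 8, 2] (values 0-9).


Input: [7, 0, 6, 5, 4, 9, 4, 1, 8, 2]
Counts: [1, 1, 1, 0, 2, 1, 1, 1, 1, 1]

Sorted: [0, 1, 2, 4, 4, 5, 6, 7, 8, 9]


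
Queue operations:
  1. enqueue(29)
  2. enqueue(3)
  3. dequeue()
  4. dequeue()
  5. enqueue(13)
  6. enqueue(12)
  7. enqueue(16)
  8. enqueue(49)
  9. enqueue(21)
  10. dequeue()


enqueue(29) -> [29]
enqueue(3) -> [29, 3]
dequeue()->29, [3]
dequeue()->3, []
enqueue(13) -> [13]
enqueue(12) -> [13, 12]
enqueue(16) -> [13, 12, 16]
enqueue(49) -> [13, 12, 16, 49]
enqueue(21) -> [13, 12, 16, 49, 21]
dequeue()->13, [12, 16, 49, 21]

Final queue: [12, 16, 49, 21]


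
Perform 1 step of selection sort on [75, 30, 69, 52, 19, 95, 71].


Initial: [75, 30, 69, 52, 19, 95, 71]
Step 1: min=19 at 4
  Swap: [19, 30, 69, 52, 75, 95, 71]

After 1 step: [19, 30, 69, 52, 75, 95, 71]


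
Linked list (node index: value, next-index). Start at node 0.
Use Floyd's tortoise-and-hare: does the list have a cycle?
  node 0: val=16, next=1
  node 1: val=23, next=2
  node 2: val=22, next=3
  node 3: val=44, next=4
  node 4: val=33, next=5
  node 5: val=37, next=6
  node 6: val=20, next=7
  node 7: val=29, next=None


Floyd's tortoise (slow, +1) and hare (fast, +2):
  init: slow=0, fast=0
  step 1: slow=1, fast=2
  step 2: slow=2, fast=4
  step 3: slow=3, fast=6
  step 4: fast 6->7->None, no cycle

Cycle: no


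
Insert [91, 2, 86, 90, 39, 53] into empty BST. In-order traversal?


Insert 91: root
Insert 2: L from 91
Insert 86: L from 91 -> R from 2
Insert 90: L from 91 -> R from 2 -> R from 86
Insert 39: L from 91 -> R from 2 -> L from 86
Insert 53: L from 91 -> R from 2 -> L from 86 -> R from 39

In-order: [2, 39, 53, 86, 90, 91]


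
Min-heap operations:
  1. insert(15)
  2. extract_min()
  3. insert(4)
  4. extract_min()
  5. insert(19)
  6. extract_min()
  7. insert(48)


insert(15) -> [15]
extract_min()->15, []
insert(4) -> [4]
extract_min()->4, []
insert(19) -> [19]
extract_min()->19, []
insert(48) -> [48]

Final heap: [48]


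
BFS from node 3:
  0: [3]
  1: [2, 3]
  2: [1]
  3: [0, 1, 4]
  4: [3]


Visit 3, enqueue [0, 1, 4]
Visit 0, enqueue []
Visit 1, enqueue [2]
Visit 4, enqueue []
Visit 2, enqueue []

BFS order: [3, 0, 1, 4, 2]


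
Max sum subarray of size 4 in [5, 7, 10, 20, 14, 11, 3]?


[0:4]: 42
[1:5]: 51
[2:6]: 55
[3:7]: 48

Max: 55 at [2:6]


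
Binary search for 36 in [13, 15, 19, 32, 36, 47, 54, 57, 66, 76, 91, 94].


Step 1: lo=0, hi=11, mid=5, val=47
Step 2: lo=0, hi=4, mid=2, val=19
Step 3: lo=3, hi=4, mid=3, val=32
Step 4: lo=4, hi=4, mid=4, val=36

Found at index 4


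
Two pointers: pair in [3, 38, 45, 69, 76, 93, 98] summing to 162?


lo=0(3)+hi=6(98)=101
lo=1(38)+hi=6(98)=136
lo=2(45)+hi=6(98)=143
lo=3(69)+hi=6(98)=167
lo=3(69)+hi=5(93)=162

Yes: 69+93=162


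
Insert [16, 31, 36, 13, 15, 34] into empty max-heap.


Insert 16: [16]
Insert 31: [31, 16]
Insert 36: [36, 16, 31]
Insert 13: [36, 16, 31, 13]
Insert 15: [36, 16, 31, 13, 15]
Insert 34: [36, 16, 34, 13, 15, 31]

Final heap: [36, 16, 34, 13, 15, 31]


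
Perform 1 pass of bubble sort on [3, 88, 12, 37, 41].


Initial: [3, 88, 12, 37, 41]
Pass 1: [3, 12, 37, 41, 88] (3 swaps)

After 1 pass: [3, 12, 37, 41, 88]


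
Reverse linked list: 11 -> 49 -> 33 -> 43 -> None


Step 1: curr=11, set curr.next=prev(None) | reversed so far: 11
Step 2: curr=49, set curr.next=prev(11) | reversed so far: 49 -> 11
Step 3: curr=33, set curr.next=prev(49) | reversed so far: 33 -> 49 -> 11
Step 4: curr=43, set curr.next=prev(33) | reversed so far: 43 -> 33 -> 49 -> 11

43 -> 33 -> 49 -> 11 -> None


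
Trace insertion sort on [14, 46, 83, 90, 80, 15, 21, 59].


Initial: [14, 46, 83, 90, 80, 15, 21, 59]
Insert 46: [14, 46, 83, 90, 80, 15, 21, 59]
Insert 83: [14, 46, 83, 90, 80, 15, 21, 59]
Insert 90: [14, 46, 83, 90, 80, 15, 21, 59]
Insert 80: [14, 46, 80, 83, 90, 15, 21, 59]
Insert 15: [14, 15, 46, 80, 83, 90, 21, 59]
Insert 21: [14, 15, 21, 46, 80, 83, 90, 59]
Insert 59: [14, 15, 21, 46, 59, 80, 83, 90]

Sorted: [14, 15, 21, 46, 59, 80, 83, 90]


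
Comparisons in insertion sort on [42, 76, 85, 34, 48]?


Algorithm: insertion sort
Input: [42, 76, 85, 34, 48]
Sorted: [34, 42, 48, 76, 85]

8


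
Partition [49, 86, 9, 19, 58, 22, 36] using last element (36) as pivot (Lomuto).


Pivot: 36
  9 <= 36: swap -> [9, 86, 49, 19, 58, 22, 36]
  19 <= 36: swap -> [9, 19, 49, 86, 58, 22, 36]
  22 <= 36: swap -> [9, 19, 22, 86, 58, 49, 36]
Place pivot at 3: [9, 19, 22, 36, 58, 49, 86]

Partitioned: [9, 19, 22, 36, 58, 49, 86]


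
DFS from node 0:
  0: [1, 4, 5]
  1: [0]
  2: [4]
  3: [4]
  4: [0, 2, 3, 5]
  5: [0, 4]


Visit 0, push [5, 4, 1]
Visit 1, push []
Visit 4, push [5, 3, 2]
Visit 2, push []
Visit 3, push []
Visit 5, push []

DFS order: [0, 1, 4, 2, 3, 5]


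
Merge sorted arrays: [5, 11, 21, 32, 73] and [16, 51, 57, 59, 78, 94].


Take 5 from A
Take 11 from A
Take 16 from B
Take 21 from A
Take 32 from A
Take 51 from B
Take 57 from B
Take 59 from B
Take 73 from A

Merged: [5, 11, 16, 21, 32, 51, 57, 59, 73, 78, 94]


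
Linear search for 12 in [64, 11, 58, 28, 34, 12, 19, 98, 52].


i=0: 64!=12
i=1: 11!=12
i=2: 58!=12
i=3: 28!=12
i=4: 34!=12
i=5: 12==12 found!

Found at 5, 6 comps


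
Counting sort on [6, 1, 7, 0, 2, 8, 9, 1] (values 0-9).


Input: [6, 1, 7, 0, 2, 8, 9, 1]
Counts: [1, 2, 1, 0, 0, 0, 1, 1, 1, 1]

Sorted: [0, 1, 1, 2, 6, 7, 8, 9]


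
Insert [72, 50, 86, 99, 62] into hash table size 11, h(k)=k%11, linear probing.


Insert 72: h=6 -> slot 6
Insert 50: h=6, 1 probes -> slot 7
Insert 86: h=9 -> slot 9
Insert 99: h=0 -> slot 0
Insert 62: h=7, 1 probes -> slot 8

Table: [99, None, None, None, None, None, 72, 50, 62, 86, None]


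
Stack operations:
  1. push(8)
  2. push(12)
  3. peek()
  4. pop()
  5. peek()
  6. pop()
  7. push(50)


push(8) -> [8]
push(12) -> [8, 12]
peek()->12
pop()->12, [8]
peek()->8
pop()->8, []
push(50) -> [50]

Final stack: [50]


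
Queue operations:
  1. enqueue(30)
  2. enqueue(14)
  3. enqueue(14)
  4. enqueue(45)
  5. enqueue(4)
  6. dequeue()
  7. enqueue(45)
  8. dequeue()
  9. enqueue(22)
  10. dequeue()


enqueue(30) -> [30]
enqueue(14) -> [30, 14]
enqueue(14) -> [30, 14, 14]
enqueue(45) -> [30, 14, 14, 45]
enqueue(4) -> [30, 14, 14, 45, 4]
dequeue()->30, [14, 14, 45, 4]
enqueue(45) -> [14, 14, 45, 4, 45]
dequeue()->14, [14, 45, 4, 45]
enqueue(22) -> [14, 45, 4, 45, 22]
dequeue()->14, [45, 4, 45, 22]

Final queue: [45, 4, 45, 22]


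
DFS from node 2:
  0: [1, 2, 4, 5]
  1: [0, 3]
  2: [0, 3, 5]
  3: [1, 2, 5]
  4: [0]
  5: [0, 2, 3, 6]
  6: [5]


Visit 2, push [5, 3, 0]
Visit 0, push [5, 4, 1]
Visit 1, push [3]
Visit 3, push [5]
Visit 5, push [6]
Visit 6, push []
Visit 4, push []

DFS order: [2, 0, 1, 3, 5, 6, 4]


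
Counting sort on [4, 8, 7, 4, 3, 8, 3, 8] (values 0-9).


Input: [4, 8, 7, 4, 3, 8, 3, 8]
Counts: [0, 0, 0, 2, 2, 0, 0, 1, 3, 0]

Sorted: [3, 3, 4, 4, 7, 8, 8, 8]


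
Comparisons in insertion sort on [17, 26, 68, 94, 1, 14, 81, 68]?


Algorithm: insertion sort
Input: [17, 26, 68, 94, 1, 14, 81, 68]
Sorted: [1, 14, 17, 26, 68, 68, 81, 94]

17


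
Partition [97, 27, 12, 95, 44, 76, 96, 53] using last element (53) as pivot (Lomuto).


Pivot: 53
  27 <= 53: swap -> [27, 97, 12, 95, 44, 76, 96, 53]
  12 <= 53: swap -> [27, 12, 97, 95, 44, 76, 96, 53]
  44 <= 53: swap -> [27, 12, 44, 95, 97, 76, 96, 53]
Place pivot at 3: [27, 12, 44, 53, 97, 76, 96, 95]

Partitioned: [27, 12, 44, 53, 97, 76, 96, 95]


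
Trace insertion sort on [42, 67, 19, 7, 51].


Initial: [42, 67, 19, 7, 51]
Insert 67: [42, 67, 19, 7, 51]
Insert 19: [19, 42, 67, 7, 51]
Insert 7: [7, 19, 42, 67, 51]
Insert 51: [7, 19, 42, 51, 67]

Sorted: [7, 19, 42, 51, 67]


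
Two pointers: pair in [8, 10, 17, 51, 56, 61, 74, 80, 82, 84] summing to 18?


lo=0(8)+hi=9(84)=92
lo=0(8)+hi=8(82)=90
lo=0(8)+hi=7(80)=88
lo=0(8)+hi=6(74)=82
lo=0(8)+hi=5(61)=69
lo=0(8)+hi=4(56)=64
lo=0(8)+hi=3(51)=59
lo=0(8)+hi=2(17)=25
lo=0(8)+hi=1(10)=18

Yes: 8+10=18


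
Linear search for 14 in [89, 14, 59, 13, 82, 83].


i=0: 89!=14
i=1: 14==14 found!

Found at 1, 2 comps


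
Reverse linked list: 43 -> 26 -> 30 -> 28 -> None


Step 1: curr=43, set curr.next=prev(None) | reversed so far: 43
Step 2: curr=26, set curr.next=prev(43) | reversed so far: 26 -> 43
Step 3: curr=30, set curr.next=prev(26) | reversed so far: 30 -> 26 -> 43
Step 4: curr=28, set curr.next=prev(30) | reversed so far: 28 -> 30 -> 26 -> 43

28 -> 30 -> 26 -> 43 -> None


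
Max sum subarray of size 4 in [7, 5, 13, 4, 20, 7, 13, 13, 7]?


[0:4]: 29
[1:5]: 42
[2:6]: 44
[3:7]: 44
[4:8]: 53
[5:9]: 40

Max: 53 at [4:8]


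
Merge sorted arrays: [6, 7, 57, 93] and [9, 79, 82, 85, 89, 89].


Take 6 from A
Take 7 from A
Take 9 from B
Take 57 from A
Take 79 from B
Take 82 from B
Take 85 from B
Take 89 from B
Take 89 from B

Merged: [6, 7, 9, 57, 79, 82, 85, 89, 89, 93]


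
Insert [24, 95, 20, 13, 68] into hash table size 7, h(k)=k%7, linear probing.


Insert 24: h=3 -> slot 3
Insert 95: h=4 -> slot 4
Insert 20: h=6 -> slot 6
Insert 13: h=6, 1 probes -> slot 0
Insert 68: h=5 -> slot 5

Table: [13, None, None, 24, 95, 68, 20]


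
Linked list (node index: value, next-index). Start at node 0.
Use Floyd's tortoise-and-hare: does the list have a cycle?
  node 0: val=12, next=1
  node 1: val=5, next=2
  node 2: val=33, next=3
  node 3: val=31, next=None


Floyd's tortoise (slow, +1) and hare (fast, +2):
  init: slow=0, fast=0
  step 1: slow=1, fast=2
  step 2: fast 2->3->None, no cycle

Cycle: no


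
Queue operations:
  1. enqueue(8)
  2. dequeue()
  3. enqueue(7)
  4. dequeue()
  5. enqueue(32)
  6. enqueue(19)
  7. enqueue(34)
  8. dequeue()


enqueue(8) -> [8]
dequeue()->8, []
enqueue(7) -> [7]
dequeue()->7, []
enqueue(32) -> [32]
enqueue(19) -> [32, 19]
enqueue(34) -> [32, 19, 34]
dequeue()->32, [19, 34]

Final queue: [19, 34]


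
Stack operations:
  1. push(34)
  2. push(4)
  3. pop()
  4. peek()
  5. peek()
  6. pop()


push(34) -> [34]
push(4) -> [34, 4]
pop()->4, [34]
peek()->34
peek()->34
pop()->34, []

Final stack: []


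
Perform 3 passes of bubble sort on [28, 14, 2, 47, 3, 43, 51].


Initial: [28, 14, 2, 47, 3, 43, 51]
Pass 1: [14, 2, 28, 3, 43, 47, 51] (4 swaps)
Pass 2: [2, 14, 3, 28, 43, 47, 51] (2 swaps)
Pass 3: [2, 3, 14, 28, 43, 47, 51] (1 swaps)

After 3 passes: [2, 3, 14, 28, 43, 47, 51]


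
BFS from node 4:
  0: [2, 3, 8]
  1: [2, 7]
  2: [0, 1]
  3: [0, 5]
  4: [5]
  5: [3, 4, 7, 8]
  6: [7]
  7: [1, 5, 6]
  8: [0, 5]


Visit 4, enqueue [5]
Visit 5, enqueue [3, 7, 8]
Visit 3, enqueue [0]
Visit 7, enqueue [1, 6]
Visit 8, enqueue []
Visit 0, enqueue [2]
Visit 1, enqueue []
Visit 6, enqueue []
Visit 2, enqueue []

BFS order: [4, 5, 3, 7, 8, 0, 1, 6, 2]


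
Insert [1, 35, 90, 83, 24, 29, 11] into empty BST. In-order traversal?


Insert 1: root
Insert 35: R from 1
Insert 90: R from 1 -> R from 35
Insert 83: R from 1 -> R from 35 -> L from 90
Insert 24: R from 1 -> L from 35
Insert 29: R from 1 -> L from 35 -> R from 24
Insert 11: R from 1 -> L from 35 -> L from 24

In-order: [1, 11, 24, 29, 35, 83, 90]


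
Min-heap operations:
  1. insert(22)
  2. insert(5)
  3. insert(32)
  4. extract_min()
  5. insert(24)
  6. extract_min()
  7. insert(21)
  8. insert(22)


insert(22) -> [22]
insert(5) -> [5, 22]
insert(32) -> [5, 22, 32]
extract_min()->5, [22, 32]
insert(24) -> [22, 32, 24]
extract_min()->22, [24, 32]
insert(21) -> [21, 32, 24]
insert(22) -> [21, 22, 24, 32]

Final heap: [21, 22, 24, 32]


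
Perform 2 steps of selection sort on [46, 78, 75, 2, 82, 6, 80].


Initial: [46, 78, 75, 2, 82, 6, 80]
Step 1: min=2 at 3
  Swap: [2, 78, 75, 46, 82, 6, 80]
Step 2: min=6 at 5
  Swap: [2, 6, 75, 46, 82, 78, 80]

After 2 steps: [2, 6, 75, 46, 82, 78, 80]


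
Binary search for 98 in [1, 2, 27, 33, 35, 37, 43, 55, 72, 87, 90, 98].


Step 1: lo=0, hi=11, mid=5, val=37
Step 2: lo=6, hi=11, mid=8, val=72
Step 3: lo=9, hi=11, mid=10, val=90
Step 4: lo=11, hi=11, mid=11, val=98

Found at index 11
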